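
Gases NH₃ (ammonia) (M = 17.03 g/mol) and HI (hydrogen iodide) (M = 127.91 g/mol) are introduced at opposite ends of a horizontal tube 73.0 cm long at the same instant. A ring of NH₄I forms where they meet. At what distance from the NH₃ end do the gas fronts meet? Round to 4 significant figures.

53.48 cm

Distances travelled in equal time are proportional to diffusion rates, so d_NH₃/d_HI = √(M_HI/M_NH₃) = √(127.91/17.03) = 2.741.
With d_NH₃ + d_HI = 73.0 cm, d_HI = 73.0/(1 + 2.741) = 19.52 cm.
d_NH₃ = 73.0 − 19.52 = 53.48 cm.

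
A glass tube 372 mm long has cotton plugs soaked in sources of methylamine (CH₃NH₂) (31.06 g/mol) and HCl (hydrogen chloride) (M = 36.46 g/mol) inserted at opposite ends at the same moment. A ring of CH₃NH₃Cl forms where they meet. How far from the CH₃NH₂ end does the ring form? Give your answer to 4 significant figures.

In equal time, each gas travels a distance ∝ its rate ∝ 1/√M, so d_CH₃NH₂/d_HCl = √(M_HCl/M_CH₃NH₂) = √(36.46/31.06) = 1.083.
With d_CH₃NH₂ + d_HCl = 372 mm, d_HCl = 372/(1 + 1.083) = 178.6 mm.
d_CH₃NH₂ = 372 − 178.6 = 193.4 mm.

193.4 mm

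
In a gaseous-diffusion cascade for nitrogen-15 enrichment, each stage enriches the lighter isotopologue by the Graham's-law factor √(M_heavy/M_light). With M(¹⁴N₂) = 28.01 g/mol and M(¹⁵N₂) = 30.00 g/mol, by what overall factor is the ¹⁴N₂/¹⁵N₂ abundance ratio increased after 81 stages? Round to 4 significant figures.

16.11

Each stage multiplies the ratio by α = √(30.00/28.01), so after 81 stages the overall factor is α^81 = (30.00/28.01)^(81/2).
= 1.07105^(81/2) = 16.11.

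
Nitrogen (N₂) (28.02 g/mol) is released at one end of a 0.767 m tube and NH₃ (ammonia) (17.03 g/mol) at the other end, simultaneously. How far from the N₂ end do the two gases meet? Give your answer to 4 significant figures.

0.3360 m

Graham's law gives d_N₂/d_NH₃ = rate_N₂/rate_NH₃ = √(M_NH₃/M_N₂) = √(17.03/28.02) = 0.7796.
With d_N₂ + d_NH₃ = 0.767 m, d_NH₃ = 0.767/(1 + 0.7796) = 0.4310 m.
d_N₂ = 0.767 − 0.4310 = 0.3360 m.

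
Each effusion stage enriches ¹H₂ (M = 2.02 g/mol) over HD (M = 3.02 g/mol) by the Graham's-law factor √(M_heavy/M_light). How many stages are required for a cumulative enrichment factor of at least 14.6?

14

With α = √(3.02/2.02) per stage, ln α = ½ ln(1.49505) = 0.2011.
Need α^N ≥ 14.6 ⇒ N ≥ ln(14.6) / ln α = 2.681 / 0.2011 = 13.33.
Minimum whole number of stages: N = 14.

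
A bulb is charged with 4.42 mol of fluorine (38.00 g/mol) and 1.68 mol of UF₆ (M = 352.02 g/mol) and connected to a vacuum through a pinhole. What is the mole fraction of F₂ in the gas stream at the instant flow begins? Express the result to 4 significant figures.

0.8890

Effusion rate of each component ∝ n_i/√M_i (partial pressure × 1/√M).
So x_F₂ in the escaping gas = (n_F₂/√M_F₂) / Σ(n_i/√M_i)
= (4.42/√38.00) / (4.42/√38.00 + 1.68/√352.02) = 0.7170/(0.7170 + 0.08954) = 0.8890.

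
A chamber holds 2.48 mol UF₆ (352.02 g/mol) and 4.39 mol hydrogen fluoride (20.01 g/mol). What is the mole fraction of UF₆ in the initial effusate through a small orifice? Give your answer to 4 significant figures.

Effusion rate of each component ∝ n_i/√M_i (partial pressure × 1/√M).
So x_UF₆ in the escaping gas = (n_UF₆/√M_UF₆) / Σ(n_i/√M_i)
= (2.48/√352.02) / (2.48/√352.02 + 4.39/√20.01) = 0.1322/(0.1322 + 0.9814) = 0.1187.

0.1187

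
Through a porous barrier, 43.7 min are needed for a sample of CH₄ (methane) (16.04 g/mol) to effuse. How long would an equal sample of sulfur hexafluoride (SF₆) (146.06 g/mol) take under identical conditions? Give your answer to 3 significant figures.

From Graham's law, t_SF₆/t_CH₄ = √(M_SF₆/M_CH₄) = √(146.06/16.04) = √9.106 = 3.018.
So the time for SF₆ is 43.7 × 3.018 = 132 min.

132 min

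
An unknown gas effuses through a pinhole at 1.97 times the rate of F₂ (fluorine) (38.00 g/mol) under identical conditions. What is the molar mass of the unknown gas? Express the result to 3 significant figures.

9.79 g/mol

Since effusion rate ∝ 1/√M, rate_X/rate_F₂ = √(M_F₂/M_X).
1.97 = √(38.00/M_X)
M_X = 38.00 / 1.97² = 38.00 / 3.881 = 9.79 g/mol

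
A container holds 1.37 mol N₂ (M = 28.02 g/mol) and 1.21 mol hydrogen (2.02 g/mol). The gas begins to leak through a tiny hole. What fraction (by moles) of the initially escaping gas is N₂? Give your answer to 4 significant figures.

0.2331

The effusion rate of species i is ∝ p_i/√M_i ∝ n_i/√M_i.
x_N₂(eff) = (n_N₂/√M_N₂) / (n_N₂/√M_N₂ + n_H₂/√M_H₂)
= (1.37/√28.02) / (1.37/√28.02 + 1.21/√2.02) = 0.2588/(0.2588 + 0.8514) = 0.2331.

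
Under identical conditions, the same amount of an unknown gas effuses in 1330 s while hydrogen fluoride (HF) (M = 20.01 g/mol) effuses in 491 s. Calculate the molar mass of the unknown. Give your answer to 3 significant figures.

Using Graham's law: t_X/t_HF = √(M_X/M_HF).
1330/491 = 2.709 = √(M_X/20.01)
M_X = 20.01 × 2.709² = 20.01 × 7.337 = 147 g/mol

147 g/mol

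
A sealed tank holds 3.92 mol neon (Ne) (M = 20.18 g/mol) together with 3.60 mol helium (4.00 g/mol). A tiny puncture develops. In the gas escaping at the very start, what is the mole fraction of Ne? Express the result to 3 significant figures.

0.327

The effusion rate of species i is ∝ p_i/√M_i ∝ n_i/√M_i.
Mole fraction of Ne in the effusate = (n_Ne/√M_Ne) / (n_Ne/√M_Ne + n_He/√M_He)
= (3.92/√20.18) / (3.92/√20.18 + 3.60/√4.00) = 0.8726/(0.8726 + 1.800) = 0.327.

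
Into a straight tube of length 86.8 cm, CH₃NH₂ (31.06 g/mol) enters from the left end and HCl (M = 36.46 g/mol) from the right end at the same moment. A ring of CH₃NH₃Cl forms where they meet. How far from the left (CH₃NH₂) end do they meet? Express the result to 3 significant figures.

45.1 cm

In equal time, each gas travels a distance ∝ its rate ∝ 1/√M, so d_CH₃NH₂/d_HCl = √(M_HCl/M_CH₃NH₂) = √(36.46/31.06) = 1.083.
With d_CH₃NH₂ + d_HCl = 86.8 cm, d_HCl = 86.8/(1 + 1.083) = 41.66 cm.
d_CH₃NH₂ = 86.8 − 41.66 = 45.1 cm.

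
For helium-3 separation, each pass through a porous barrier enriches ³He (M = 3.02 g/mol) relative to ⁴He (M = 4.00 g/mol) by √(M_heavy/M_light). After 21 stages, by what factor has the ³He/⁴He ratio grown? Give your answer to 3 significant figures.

Each stage multiplies the ratio by α = √(4.00/3.02), so after 21 stages the overall factor is α^21 = (4.00/3.02)^(21/2).
= 1.32450^(21/2) = 19.1.

19.1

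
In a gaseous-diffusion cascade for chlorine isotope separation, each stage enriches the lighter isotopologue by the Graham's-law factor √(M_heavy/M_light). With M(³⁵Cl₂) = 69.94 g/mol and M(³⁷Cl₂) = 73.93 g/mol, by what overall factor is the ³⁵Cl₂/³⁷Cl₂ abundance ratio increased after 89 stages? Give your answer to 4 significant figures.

After 89 stages the ratio has grown by (√(73.93/69.94))^89 = (73.93/69.94)^(89/2).
= 1.05705^(89/2) = 11.81.

11.81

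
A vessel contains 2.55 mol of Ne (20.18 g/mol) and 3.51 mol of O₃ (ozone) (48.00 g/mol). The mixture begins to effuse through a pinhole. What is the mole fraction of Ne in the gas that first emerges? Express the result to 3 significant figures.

Rate_i ∝ x_i/√M_i (Graham's law weighted by mole fraction), so the effusate composition follows n_i/√M_i.
Mole fraction of Ne in the effusate = (n_Ne/√M_Ne) / (n_Ne/√M_Ne + n_O₃/√M_O₃)
= (2.55/√20.18) / (2.55/√20.18 + 3.51/√48.00) = 0.5676/(0.5676 + 0.5066) = 0.528.

0.528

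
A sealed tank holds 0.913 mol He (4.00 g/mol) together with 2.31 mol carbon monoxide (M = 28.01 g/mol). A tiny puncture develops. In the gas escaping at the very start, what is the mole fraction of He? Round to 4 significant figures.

Rate_i ∝ x_i/√M_i (Graham's law weighted by mole fraction), so the effusate composition follows n_i/√M_i.
Mole fraction of He in the effusate = (n_He/√M_He) / (n_He/√M_He + n_CO/√M_CO)
= (0.913/√4.00) / (0.913/√4.00 + 2.31/√28.01) = 0.4565/(0.4565 + 0.4365) = 0.5112.

0.5112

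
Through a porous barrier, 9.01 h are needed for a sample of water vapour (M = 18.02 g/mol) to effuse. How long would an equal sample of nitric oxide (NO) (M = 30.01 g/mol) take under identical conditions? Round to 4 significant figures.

11.63 h

From Graham's law, t_NO/t_H₂O = √(M_NO/M_H₂O) = √(30.01/18.02) = √1.665 = 1.290.
So the time for NO is 9.01 × 1.290 = 11.63 h.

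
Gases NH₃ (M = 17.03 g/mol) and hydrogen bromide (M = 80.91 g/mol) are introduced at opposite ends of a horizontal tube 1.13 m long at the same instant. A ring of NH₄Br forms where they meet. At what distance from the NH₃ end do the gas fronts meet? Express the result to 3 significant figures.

0.775 m

The fronts meet when d_NH₃ + d_HBr = L with d_NH₃/d_HBr = √(M_HBr/M_NH₃) (Graham's law). Here √(M_HBr/M_NH₃) = √(80.91/17.03) = 2.180.
With d_NH₃ + d_HBr = 1.13 m, d_HBr = 1.13/(1 + 2.180) = 0.3554 m.
d_NH₃ = 1.13 − 0.3554 = 0.775 m.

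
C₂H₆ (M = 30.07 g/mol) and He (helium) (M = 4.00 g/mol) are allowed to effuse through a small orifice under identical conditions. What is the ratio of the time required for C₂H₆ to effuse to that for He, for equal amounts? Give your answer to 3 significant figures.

From Graham's law, t_C₂H₆/t_He = √(M_C₂H₆/M_He) = √(30.07/4.00) = √7.518 = 2.74.

2.74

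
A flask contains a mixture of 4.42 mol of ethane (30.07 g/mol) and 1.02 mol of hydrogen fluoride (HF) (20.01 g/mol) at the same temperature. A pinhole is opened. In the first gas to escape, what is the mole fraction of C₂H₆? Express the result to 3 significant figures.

Rate_i ∝ x_i/√M_i (Graham's law weighted by mole fraction), so the effusate composition follows n_i/√M_i.
Mole fraction of C₂H₆ in the effusate = (n_C₂H₆/√M_C₂H₆) / (n_C₂H₆/√M_C₂H₆ + n_HF/√M_HF)
= (4.42/√30.07) / (4.42/√30.07 + 1.02/√20.01) = 0.8060/(0.8060 + 0.2280) = 0.779.

0.779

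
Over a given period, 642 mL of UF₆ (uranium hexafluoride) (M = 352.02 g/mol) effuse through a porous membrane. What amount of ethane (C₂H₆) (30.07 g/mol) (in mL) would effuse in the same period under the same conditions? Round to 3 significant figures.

2200 mL

From Graham's law, rate_C₂H₆/rate_UF₆ = √(M_UF₆/M_C₂H₆) = √(352.02/30.07) = √11.71 = 3.422.
So the volume for C₂H₆ is 642 × 3.422 = 2200 mL.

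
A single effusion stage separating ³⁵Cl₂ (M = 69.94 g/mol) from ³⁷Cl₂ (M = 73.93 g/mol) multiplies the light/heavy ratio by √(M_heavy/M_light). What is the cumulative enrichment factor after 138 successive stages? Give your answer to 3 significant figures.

The single-stage factor is √(M_heavy/M_light), so 138 stages give [√(73.93/69.94)]^138 = (73.93/69.94)^(138/2).
= 1.05705^69 = 46.0.

46.0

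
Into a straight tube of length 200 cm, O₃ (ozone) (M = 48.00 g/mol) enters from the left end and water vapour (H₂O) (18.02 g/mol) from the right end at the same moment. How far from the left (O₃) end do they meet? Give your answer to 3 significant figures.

76.0 cm

Graham's law gives d_O₃/d_H₂O = rate_O₃/rate_H₂O = √(M_H₂O/M_O₃) = √(18.02/48.00) = 0.6127.
With d_O₃ + d_H₂O = 200 cm, d_H₂O = 200/(1 + 0.6127) = 124.0 cm.
d_O₃ = 200 − 124.0 = 76.0 cm.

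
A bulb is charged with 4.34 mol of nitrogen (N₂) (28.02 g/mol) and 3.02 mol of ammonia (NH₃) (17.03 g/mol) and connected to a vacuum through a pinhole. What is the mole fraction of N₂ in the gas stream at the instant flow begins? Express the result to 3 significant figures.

0.528

Each component's effusion rate ∝ (its partial pressure)·(1/√M) ∝ n_i/√M_i.
Mole fraction of N₂ in the effusate = (n_N₂/√M_N₂) / (n_N₂/√M_N₂ + n_NH₃/√M_NH₃)
= (4.34/√28.02) / (4.34/√28.02 + 3.02/√17.03) = 0.8199/(0.8199 + 0.7318) = 0.528.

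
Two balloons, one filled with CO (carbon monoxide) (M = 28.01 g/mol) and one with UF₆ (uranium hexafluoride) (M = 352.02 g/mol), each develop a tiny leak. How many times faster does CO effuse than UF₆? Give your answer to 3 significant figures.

Graham's law gives rate_CO/rate_UF₆ = √(M_UF₆/M_CO) = √(352.02/28.01) = √12.57 = 3.55.

3.55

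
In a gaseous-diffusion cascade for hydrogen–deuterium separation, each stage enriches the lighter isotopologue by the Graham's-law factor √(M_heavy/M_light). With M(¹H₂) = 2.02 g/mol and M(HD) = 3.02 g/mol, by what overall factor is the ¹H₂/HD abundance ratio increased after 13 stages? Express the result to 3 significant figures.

13.7

Each stage multiplies the ratio by α = √(3.02/2.02), so after 13 stages the overall factor is α^13 = (3.02/2.02)^(13/2).
= 1.49505^(13/2) = 13.7.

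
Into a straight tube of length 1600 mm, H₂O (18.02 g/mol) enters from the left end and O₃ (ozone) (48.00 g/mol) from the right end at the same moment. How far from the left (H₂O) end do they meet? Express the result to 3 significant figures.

In equal time, each gas travels a distance ∝ its rate ∝ 1/√M, so d_H₂O/d_O₃ = √(M_O₃/M_H₂O) = √(48.00/18.02) = 1.632.
With d_H₂O + d_O₃ = 1600 mm, d_O₃ = 1600/(1 + 1.632) = 607.9 mm.
d_H₂O = 1600 − 607.9 = 992 mm.

992 mm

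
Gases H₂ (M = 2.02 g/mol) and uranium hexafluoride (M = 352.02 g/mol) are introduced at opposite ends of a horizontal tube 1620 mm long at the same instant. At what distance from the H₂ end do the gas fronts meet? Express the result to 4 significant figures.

The fronts meet when d_H₂ + d_UF₆ = L with d_H₂/d_UF₆ = √(M_UF₆/M_H₂) (Graham's law). Here √(M_UF₆/M_H₂) = √(352.02/2.02) = 13.20.
With d_H₂ + d_UF₆ = 1620 mm, d_UF₆ = 1620/(1 + 13.20) = 114.1 mm.
d_H₂ = 1620 − 114.1 = 1506 mm.

1506 mm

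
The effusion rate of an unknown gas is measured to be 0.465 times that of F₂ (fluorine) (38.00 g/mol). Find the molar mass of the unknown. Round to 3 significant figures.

176 g/mol

By Graham's law, rate_X/rate_F₂ = √(M_F₂/M_X).
0.465 = √(38.00/M_X)
M_X = 38.00 / 0.465² = 38.00 / 0.2162 = 176 g/mol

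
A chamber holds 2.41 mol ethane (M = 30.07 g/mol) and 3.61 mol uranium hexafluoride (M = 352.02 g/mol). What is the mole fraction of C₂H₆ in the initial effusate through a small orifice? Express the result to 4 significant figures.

Rate_i ∝ x_i/√M_i (Graham's law weighted by mole fraction), so the effusate composition follows n_i/√M_i.
x_C₂H₆(eff) = (n_C₂H₆/√M_C₂H₆) / (n_C₂H₆/√M_C₂H₆ + n_UF₆/√M_UF₆)
= (2.41/√30.07) / (2.41/√30.07 + 3.61/√352.02) = 0.4395/(0.4395 + 0.1924) = 0.6955.

0.6955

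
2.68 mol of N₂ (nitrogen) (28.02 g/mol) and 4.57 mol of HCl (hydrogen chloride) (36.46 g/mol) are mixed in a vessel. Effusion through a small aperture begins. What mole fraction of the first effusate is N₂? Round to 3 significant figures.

0.401

Each component's effusion rate ∝ (its partial pressure)·(1/√M) ∝ n_i/√M_i.
x_N₂(eff) = (n_N₂/√M_N₂) / (n_N₂/√M_N₂ + n_HCl/√M_HCl)
= (2.68/√28.02) / (2.68/√28.02 + 4.57/√36.46) = 0.5063/(0.5063 + 0.7568) = 0.401.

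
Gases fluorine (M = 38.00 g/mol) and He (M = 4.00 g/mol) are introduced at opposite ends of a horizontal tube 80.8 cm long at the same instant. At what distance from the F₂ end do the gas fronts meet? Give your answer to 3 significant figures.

In equal time, each gas travels a distance ∝ its rate ∝ 1/√M, so d_F₂/d_He = √(M_He/M_F₂) = √(4.00/38.00) = 0.3244.
With d_F₂ + d_He = 80.8 cm, d_He = 80.8/(1 + 0.3244) = 61.01 cm.
d_F₂ = 80.8 − 61.01 = 19.8 cm.

19.8 cm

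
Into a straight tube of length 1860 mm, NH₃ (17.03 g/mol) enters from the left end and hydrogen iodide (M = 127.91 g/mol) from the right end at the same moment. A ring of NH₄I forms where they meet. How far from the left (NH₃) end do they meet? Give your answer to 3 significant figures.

The fronts meet when d_NH₃ + d_HI = L with d_NH₃/d_HI = √(M_HI/M_NH₃) (Graham's law). Here √(M_HI/M_NH₃) = √(127.91/17.03) = 2.741.
With d_NH₃ + d_HI = 1860 mm, d_HI = 1860/(1 + 2.741) = 497.2 mm.
d_NH₃ = 1860 − 497.2 = 1360 mm.

1360 mm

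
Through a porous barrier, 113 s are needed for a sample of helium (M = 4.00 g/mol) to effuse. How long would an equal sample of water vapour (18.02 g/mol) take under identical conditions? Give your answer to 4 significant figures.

239.8 s

By Graham's law, t_H₂O/t_He = √(M_H₂O/M_He) = √(18.02/4.00) = √4.505 = 2.122.
So the time for H₂O is 113 × 2.122 = 239.8 s.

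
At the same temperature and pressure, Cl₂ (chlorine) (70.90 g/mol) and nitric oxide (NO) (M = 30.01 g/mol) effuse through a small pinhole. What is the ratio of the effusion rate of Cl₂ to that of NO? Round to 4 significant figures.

0.6506

Graham's law gives rate_Cl₂/rate_NO = √(M_NO/M_Cl₂) = √(30.01/70.90) = √0.4233 = 0.6506.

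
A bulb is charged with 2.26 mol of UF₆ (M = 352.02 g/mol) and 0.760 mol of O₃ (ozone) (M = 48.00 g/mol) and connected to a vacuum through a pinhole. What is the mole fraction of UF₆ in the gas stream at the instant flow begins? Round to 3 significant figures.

Effusion rate of each component ∝ n_i/√M_i (partial pressure × 1/√M).
So x_UF₆ in the escaping gas = (n_UF₆/√M_UF₆) / Σ(n_i/√M_i)
= (2.26/√352.02) / (2.26/√352.02 + 0.760/√48.00) = 0.1205/(0.1205 + 0.1097) = 0.523.

0.523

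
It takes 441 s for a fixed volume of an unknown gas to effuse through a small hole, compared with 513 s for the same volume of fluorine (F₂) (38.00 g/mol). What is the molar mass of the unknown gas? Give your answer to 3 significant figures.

28.1 g/mol

By Graham's law, t_X/t_F₂ = √(M_X/M_F₂).
441/513 = 0.8596 = √(M_X/38.00)
M_X = 38.00 × 0.8596² = 38.00 × 0.7390 = 28.1 g/mol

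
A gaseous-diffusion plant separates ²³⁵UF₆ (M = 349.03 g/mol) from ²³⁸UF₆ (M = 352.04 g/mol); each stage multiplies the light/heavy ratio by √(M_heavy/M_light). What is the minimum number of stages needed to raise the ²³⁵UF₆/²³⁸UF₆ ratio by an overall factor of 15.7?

With α = √(352.04/349.03) per stage, ln α = ½ ln(1.00862) = 0.004293.
Need α^N ≥ 15.7 ⇒ N ≥ ln(15.7) / ln α = 2.754 / 0.004293 = 641.36.
Minimum whole number of stages: N = 642.

642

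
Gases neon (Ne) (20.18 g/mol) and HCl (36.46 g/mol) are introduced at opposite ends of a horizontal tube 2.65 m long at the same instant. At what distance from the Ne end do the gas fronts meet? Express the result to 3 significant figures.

The fronts meet when d_Ne + d_HCl = L with d_Ne/d_HCl = √(M_HCl/M_Ne) (Graham's law). Here √(M_HCl/M_Ne) = √(36.46/20.18) = 1.344.
With d_Ne + d_HCl = 2.65 m, d_HCl = 2.65/(1 + 1.344) = 1.130 m.
d_Ne = 2.65 − 1.130 = 1.52 m.

1.52 m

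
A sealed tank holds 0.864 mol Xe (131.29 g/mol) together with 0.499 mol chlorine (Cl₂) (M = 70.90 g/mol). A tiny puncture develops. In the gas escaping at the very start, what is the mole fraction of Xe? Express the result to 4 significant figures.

Rate_i ∝ x_i/√M_i (Graham's law weighted by mole fraction), so the effusate composition follows n_i/√M_i.
x_Xe(eff) = (n_Xe/√M_Xe) / (n_Xe/√M_Xe + n_Cl₂/√M_Cl₂)
= (0.864/√131.29) / (0.864/√131.29 + 0.499/√70.90) = 0.07540/(0.07540 + 0.05926) = 0.5599.

0.5599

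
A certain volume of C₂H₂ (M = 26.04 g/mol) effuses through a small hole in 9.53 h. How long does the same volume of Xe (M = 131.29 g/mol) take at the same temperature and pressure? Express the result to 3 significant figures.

Since effusion rate ∝ 1/√M, t_Xe/t_C₂H₂ = √(M_Xe/M_C₂H₂) = √(131.29/26.04) = √5.042 = 2.245.
So the time for Xe is 9.53 × 2.245 = 21.4 h.

21.4 h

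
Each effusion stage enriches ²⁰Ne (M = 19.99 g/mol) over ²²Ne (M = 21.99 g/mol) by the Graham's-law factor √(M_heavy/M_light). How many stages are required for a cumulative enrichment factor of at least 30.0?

72

With α = √(21.99/19.99) per stage, ln α = ½ ln(1.10005) = 0.04768.
Need α^N ≥ 30.0 ⇒ N ≥ ln(30.0) / ln α = 3.401 / 0.04768 = 71.34.
So at least 72 stages are needed.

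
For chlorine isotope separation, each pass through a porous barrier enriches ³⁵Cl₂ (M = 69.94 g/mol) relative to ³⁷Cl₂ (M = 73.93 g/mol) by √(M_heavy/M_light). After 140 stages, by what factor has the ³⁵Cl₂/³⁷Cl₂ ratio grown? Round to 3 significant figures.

48.6

The single-stage factor is √(M_heavy/M_light), so 140 stages give [√(73.93/69.94)]^140 = (73.93/69.94)^(140/2).
= 1.05705^70 = 48.6.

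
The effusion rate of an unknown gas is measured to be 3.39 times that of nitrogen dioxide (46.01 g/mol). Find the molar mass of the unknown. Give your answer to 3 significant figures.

4.00 g/mol

Using Graham's law: rate_X/rate_NO₂ = √(M_NO₂/M_X).
3.39 = √(46.01/M_X)
M_X = 46.01 / 3.39² = 46.01 / 11.49 = 4.00 g/mol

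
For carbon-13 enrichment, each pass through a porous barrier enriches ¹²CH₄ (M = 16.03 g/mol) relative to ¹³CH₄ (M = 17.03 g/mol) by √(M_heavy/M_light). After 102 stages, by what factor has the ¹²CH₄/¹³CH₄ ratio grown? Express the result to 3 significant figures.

21.9

The single-stage factor is √(M_heavy/M_light), so 102 stages give [√(17.03/16.03)]^102 = (17.03/16.03)^(102/2).
= 1.06238^51 = 21.9.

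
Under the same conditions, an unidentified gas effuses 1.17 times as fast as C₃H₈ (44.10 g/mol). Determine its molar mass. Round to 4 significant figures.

From Graham's law, rate_X/rate_C₃H₈ = √(M_C₃H₈/M_X).
1.17 = √(44.10/M_X)
M_X = 44.10 / 1.17² = 44.10 / 1.369 = 32.22 g/mol

32.22 g/mol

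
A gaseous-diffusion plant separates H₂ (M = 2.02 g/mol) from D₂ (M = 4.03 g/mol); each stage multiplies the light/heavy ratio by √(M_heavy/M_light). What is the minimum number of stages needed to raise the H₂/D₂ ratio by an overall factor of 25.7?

Per stage α = (4.03/2.02)^(1/2) = 1.99505^0.5, giving ln α = 0.3453.
Need α^N ≥ 25.7 ⇒ N ≥ ln(25.7) / ln α = 3.246 / 0.3453 = 9.40.
Minimum whole number of stages: N = 10.

10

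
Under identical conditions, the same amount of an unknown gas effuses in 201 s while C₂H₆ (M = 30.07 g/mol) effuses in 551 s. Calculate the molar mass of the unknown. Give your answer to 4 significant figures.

Using Graham's law: t_X/t_C₂H₆ = √(M_X/M_C₂H₆).
201/551 = 0.3648 = √(M_X/30.07)
M_X = 30.07 × 0.3648² = 30.07 × 0.1331 = 4.001 g/mol

4.001 g/mol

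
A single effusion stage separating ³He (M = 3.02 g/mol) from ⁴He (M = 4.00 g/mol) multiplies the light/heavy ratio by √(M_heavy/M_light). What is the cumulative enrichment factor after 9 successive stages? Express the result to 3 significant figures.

3.54

Overall factor = α^9 with α = √(4.00/3.02), i.e. (4.00/3.02)^(9/2).
= 1.32450^(9/2) = 3.54.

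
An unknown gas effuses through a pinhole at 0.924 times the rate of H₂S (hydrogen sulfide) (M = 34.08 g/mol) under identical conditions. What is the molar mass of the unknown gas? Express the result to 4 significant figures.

From Graham's law, rate_X/rate_H₂S = √(M_H₂S/M_X).
0.924 = √(34.08/M_X)
M_X = 34.08 / 0.924² = 34.08 / 0.8538 = 39.92 g/mol

39.92 g/mol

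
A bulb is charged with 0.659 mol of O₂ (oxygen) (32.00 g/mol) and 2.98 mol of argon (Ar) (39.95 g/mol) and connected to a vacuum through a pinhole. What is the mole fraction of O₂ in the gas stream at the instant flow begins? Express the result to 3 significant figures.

Effusion rate of each component ∝ n_i/√M_i (partial pressure × 1/√M).
Mole fraction of O₂ in the effusate = (n_O₂/√M_O₂) / (n_O₂/√M_O₂ + n_Ar/√M_Ar)
= (0.659/√32.00) / (0.659/√32.00 + 2.98/√39.95) = 0.1165/(0.1165 + 0.4715) = 0.198.

0.198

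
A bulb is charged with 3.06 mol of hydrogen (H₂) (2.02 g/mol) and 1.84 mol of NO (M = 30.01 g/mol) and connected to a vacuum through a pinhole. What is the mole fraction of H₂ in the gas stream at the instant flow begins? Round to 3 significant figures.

Each component's effusion rate ∝ (its partial pressure)·(1/√M) ∝ n_i/√M_i.
So x_H₂ in the escaping gas = (n_H₂/√M_H₂) / Σ(n_i/√M_i)
= (3.06/√2.02) / (3.06/√2.02 + 1.84/√30.01) = 2.153/(2.153 + 0.3359) = 0.865.

0.865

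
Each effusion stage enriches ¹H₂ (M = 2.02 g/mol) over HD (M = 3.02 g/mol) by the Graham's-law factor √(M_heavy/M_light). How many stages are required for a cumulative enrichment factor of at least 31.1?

18

With α = √(3.02/2.02) per stage, ln α = ½ ln(1.49505) = 0.2011.
Need α^N ≥ 31.1 ⇒ N ≥ ln(31.1) / ln α = 3.437 / 0.2011 = 17.09.
So at least 18 stages are needed.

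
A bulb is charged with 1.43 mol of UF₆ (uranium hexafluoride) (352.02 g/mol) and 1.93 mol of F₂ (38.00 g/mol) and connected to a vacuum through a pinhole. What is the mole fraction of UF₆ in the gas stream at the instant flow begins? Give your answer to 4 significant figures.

Rate_i ∝ x_i/√M_i (Graham's law weighted by mole fraction), so the effusate composition follows n_i/√M_i.
Mole fraction of UF₆ in the effusate = (n_UF₆/√M_UF₆) / (n_UF₆/√M_UF₆ + n_F₂/√M_F₂)
= (1.43/√352.02) / (1.43/√352.02 + 1.93/√38.00) = 0.07622/(0.07622 + 0.3131) = 0.1958.

0.1958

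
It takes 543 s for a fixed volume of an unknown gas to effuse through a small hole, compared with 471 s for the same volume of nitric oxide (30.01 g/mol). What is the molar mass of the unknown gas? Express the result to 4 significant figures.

39.89 g/mol

From Graham's law, t_X/t_NO = √(M_X/M_NO).
543/471 = 1.153 = √(M_X/30.01)
M_X = 30.01 × 1.153² = 30.01 × 1.329 = 39.89 g/mol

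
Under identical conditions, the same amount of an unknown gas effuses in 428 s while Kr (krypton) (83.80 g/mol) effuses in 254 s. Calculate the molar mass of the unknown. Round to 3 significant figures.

238 g/mol

Using Graham's law: t_X/t_Kr = √(M_X/M_Kr).
428/254 = 1.685 = √(M_X/83.80)
M_X = 83.80 × 1.685² = 83.80 × 2.839 = 238 g/mol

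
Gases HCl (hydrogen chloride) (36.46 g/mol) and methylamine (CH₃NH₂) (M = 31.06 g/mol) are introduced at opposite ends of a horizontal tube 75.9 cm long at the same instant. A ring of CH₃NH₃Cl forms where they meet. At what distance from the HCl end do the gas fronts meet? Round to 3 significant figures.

36.4 cm

In equal time, each gas travels a distance ∝ its rate ∝ 1/√M, so d_HCl/d_CH₃NH₂ = √(M_CH₃NH₂/M_HCl) = √(31.06/36.46) = 0.9230.
With d_HCl + d_CH₃NH₂ = 75.9 cm, d_CH₃NH₂ = 75.9/(1 + 0.9230) = 39.47 cm.
d_HCl = 75.9 − 39.47 = 36.4 cm.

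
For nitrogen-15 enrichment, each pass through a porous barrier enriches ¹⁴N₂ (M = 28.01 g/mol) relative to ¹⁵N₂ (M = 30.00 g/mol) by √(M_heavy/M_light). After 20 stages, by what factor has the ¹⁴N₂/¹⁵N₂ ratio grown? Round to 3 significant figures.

1.99

Each stage multiplies the ratio by α = √(30.00/28.01), so after 20 stages the overall factor is α^20 = (30.00/28.01)^(20/2).
= 1.07105^10 = 1.99.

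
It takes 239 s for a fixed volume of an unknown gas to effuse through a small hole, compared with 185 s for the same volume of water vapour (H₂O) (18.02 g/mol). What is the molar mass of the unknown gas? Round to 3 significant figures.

Graham's law gives t_X/t_H₂O = √(M_X/M_H₂O).
239/185 = 1.292 = √(M_X/18.02)
M_X = 18.02 × 1.292² = 18.02 × 1.669 = 30.1 g/mol

30.1 g/mol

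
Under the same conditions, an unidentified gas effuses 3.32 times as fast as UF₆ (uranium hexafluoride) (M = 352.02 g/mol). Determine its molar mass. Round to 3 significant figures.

Since effusion rate ∝ 1/√M, rate_X/rate_UF₆ = √(M_UF₆/M_X).
3.32 = √(352.02/M_X)
M_X = 352.02 / 3.32² = 352.02 / 11.02 = 31.9 g/mol

31.9 g/mol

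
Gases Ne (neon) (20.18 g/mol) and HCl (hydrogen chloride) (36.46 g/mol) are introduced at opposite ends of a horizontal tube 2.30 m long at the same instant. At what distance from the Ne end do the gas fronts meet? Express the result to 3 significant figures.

Graham's law gives d_Ne/d_HCl = rate_Ne/rate_HCl = √(M_HCl/M_Ne) = √(36.46/20.18) = 1.344.
With d_Ne + d_HCl = 2.30 m, d_HCl = 2.30/(1 + 1.344) = 0.9812 m.
d_Ne = 2.30 − 0.9812 = 1.32 m.

1.32 m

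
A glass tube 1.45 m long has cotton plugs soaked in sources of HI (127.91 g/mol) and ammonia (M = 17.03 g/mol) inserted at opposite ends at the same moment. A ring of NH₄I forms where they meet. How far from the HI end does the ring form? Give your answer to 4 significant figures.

0.3876 m

The fronts meet when d_HI + d_NH₃ = L with d_HI/d_NH₃ = √(M_NH₃/M_HI) (Graham's law). Here √(M_NH₃/M_HI) = √(17.03/127.91) = 0.3649.
With d_HI + d_NH₃ = 1.45 m, d_NH₃ = 1.45/(1 + 0.3649) = 1.062 m.
d_HI = 1.45 − 1.062 = 0.3876 m.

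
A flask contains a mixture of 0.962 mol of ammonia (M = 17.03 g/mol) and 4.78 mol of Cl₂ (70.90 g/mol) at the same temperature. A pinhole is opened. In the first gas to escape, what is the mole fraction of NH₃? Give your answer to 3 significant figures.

Each component's effusion rate ∝ (its partial pressure)·(1/√M) ∝ n_i/√M_i.
Mole fraction of NH₃ in the effusate = (n_NH₃/√M_NH₃) / (n_NH₃/√M_NH₃ + n_Cl₂/√M_Cl₂)
= (0.962/√17.03) / (0.962/√17.03 + 4.78/√70.90) = 0.2331/(0.2331 + 0.5677) = 0.291.

0.291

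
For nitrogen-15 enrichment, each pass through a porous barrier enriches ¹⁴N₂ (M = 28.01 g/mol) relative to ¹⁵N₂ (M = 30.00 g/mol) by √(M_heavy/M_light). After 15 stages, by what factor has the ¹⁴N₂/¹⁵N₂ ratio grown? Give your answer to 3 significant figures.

Each stage multiplies the ratio by α = √(30.00/28.01), so after 15 stages the overall factor is α^15 = (30.00/28.01)^(15/2).
= 1.07105^(15/2) = 1.67.

1.67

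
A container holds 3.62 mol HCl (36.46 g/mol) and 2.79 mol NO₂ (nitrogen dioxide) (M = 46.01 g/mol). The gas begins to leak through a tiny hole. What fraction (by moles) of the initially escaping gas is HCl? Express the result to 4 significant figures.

Rate_i ∝ x_i/√M_i (Graham's law weighted by mole fraction), so the effusate composition follows n_i/√M_i.
x_HCl(eff) = (n_HCl/√M_HCl) / (n_HCl/√M_HCl + n_NO₂/√M_NO₂)
= (3.62/√36.46) / (3.62/√36.46 + 2.79/√46.01) = 0.5995/(0.5995 + 0.4113) = 0.5931.

0.5931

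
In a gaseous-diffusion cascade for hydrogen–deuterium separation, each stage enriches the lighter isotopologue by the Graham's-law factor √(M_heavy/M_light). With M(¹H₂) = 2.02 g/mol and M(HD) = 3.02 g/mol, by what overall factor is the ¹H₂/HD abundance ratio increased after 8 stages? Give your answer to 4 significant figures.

4.996

Each stage multiplies the ratio by α = √(3.02/2.02), so after 8 stages the overall factor is α^8 = (3.02/2.02)^(8/2).
= 1.49505^4 = 4.996.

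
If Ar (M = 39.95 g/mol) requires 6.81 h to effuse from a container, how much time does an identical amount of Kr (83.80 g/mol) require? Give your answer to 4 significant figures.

By Graham's law, t_Kr/t_Ar = √(M_Kr/M_Ar) = √(83.80/39.95) = √2.098 = 1.448.
So the time for Kr is 6.81 × 1.448 = 9.863 h.

9.863 h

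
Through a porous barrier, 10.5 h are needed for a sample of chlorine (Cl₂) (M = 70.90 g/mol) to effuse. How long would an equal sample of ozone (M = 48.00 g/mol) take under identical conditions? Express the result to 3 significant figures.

By Graham's law, t_O₃/t_Cl₂ = √(M_O₃/M_Cl₂) = √(48.00/70.90) = √0.6770 = 0.8228.
So the time for O₃ is 10.5 × 0.8228 = 8.64 h.

8.64 h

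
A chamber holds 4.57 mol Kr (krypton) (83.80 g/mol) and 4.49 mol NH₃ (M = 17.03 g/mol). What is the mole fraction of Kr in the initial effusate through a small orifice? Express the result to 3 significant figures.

Effusion rate of each component ∝ n_i/√M_i (partial pressure × 1/√M).
x_Kr(eff) = (n_Kr/√M_Kr) / (n_Kr/√M_Kr + n_NH₃/√M_NH₃)
= (4.57/√83.80) / (4.57/√83.80 + 4.49/√17.03) = 0.4992/(0.4992 + 1.088) = 0.315.

0.315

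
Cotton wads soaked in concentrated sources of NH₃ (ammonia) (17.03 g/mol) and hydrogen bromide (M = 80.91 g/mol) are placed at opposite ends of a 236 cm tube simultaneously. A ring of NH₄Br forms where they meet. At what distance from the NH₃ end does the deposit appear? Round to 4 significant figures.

Graham's law gives d_NH₃/d_HBr = rate_NH₃/rate_HBr = √(M_HBr/M_NH₃) = √(80.91/17.03) = 2.180.
With d_NH₃ + d_HBr = 236 cm, d_HBr = 236/(1 + 2.180) = 74.22 cm.
d_NH₃ = 236 − 74.22 = 161.8 cm.

161.8 cm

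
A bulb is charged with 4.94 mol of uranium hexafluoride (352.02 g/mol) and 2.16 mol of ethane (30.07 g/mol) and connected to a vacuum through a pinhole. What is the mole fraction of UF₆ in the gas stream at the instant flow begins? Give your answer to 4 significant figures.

0.4006

Rate_i ∝ x_i/√M_i (Graham's law weighted by mole fraction), so the effusate composition follows n_i/√M_i.
Mole fraction of UF₆ in the effusate = (n_UF₆/√M_UF₆) / (n_UF₆/√M_UF₆ + n_C₂H₆/√M_C₂H₆)
= (4.94/√352.02) / (4.94/√352.02 + 2.16/√30.07) = 0.2633/(0.2633 + 0.3939) = 0.4006.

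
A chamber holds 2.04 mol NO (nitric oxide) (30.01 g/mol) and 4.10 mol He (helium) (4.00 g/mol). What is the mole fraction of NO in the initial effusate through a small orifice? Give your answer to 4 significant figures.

Each component's effusion rate ∝ (its partial pressure)·(1/√M) ∝ n_i/√M_i.
x_NO(eff) = (n_NO/√M_NO) / (n_NO/√M_NO + n_He/√M_He)
= (2.04/√30.01) / (2.04/√30.01 + 4.10/√4.00) = 0.3724/(0.3724 + 2.050) = 0.1537.

0.1537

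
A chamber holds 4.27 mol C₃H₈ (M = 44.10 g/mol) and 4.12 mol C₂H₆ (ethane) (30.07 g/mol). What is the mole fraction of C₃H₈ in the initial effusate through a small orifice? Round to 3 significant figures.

Each component's effusion rate ∝ (its partial pressure)·(1/√M) ∝ n_i/√M_i.
Mole fraction of C₃H₈ in the effusate = (n_C₃H₈/√M_C₃H₈) / (n_C₃H₈/√M_C₃H₈ + n_C₂H₆/√M_C₂H₆)
= (4.27/√44.10) / (4.27/√44.10 + 4.12/√30.07) = 0.6430/(0.6430 + 0.7513) = 0.461.

0.461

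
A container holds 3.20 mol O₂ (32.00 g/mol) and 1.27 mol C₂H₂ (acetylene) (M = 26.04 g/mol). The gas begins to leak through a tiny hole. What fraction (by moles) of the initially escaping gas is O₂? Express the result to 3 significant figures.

The effusion rate of species i is ∝ p_i/√M_i ∝ n_i/√M_i.
Mole fraction of O₂ in the effusate = (n_O₂/√M_O₂) / (n_O₂/√M_O₂ + n_C₂H₂/√M_C₂H₂)
= (3.20/√32.00) / (3.20/√32.00 + 1.27/√26.04) = 0.5657/(0.5657 + 0.2489) = 0.694.

0.694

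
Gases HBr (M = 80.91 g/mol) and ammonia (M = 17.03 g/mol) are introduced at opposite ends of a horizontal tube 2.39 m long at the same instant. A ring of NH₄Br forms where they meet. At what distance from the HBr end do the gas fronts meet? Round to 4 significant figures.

0.7516 m

Distances travelled in equal time are proportional to diffusion rates, so d_HBr/d_NH₃ = √(M_NH₃/M_HBr) = √(17.03/80.91) = 0.4588.
With d_HBr + d_NH₃ = 2.39 m, d_NH₃ = 2.39/(1 + 0.4588) = 1.638 m.
d_HBr = 2.39 − 1.638 = 0.7516 m.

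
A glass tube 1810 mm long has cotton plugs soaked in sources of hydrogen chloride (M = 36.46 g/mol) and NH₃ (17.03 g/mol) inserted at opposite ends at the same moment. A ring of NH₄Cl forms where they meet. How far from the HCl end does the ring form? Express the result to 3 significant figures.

In equal time, each gas travels a distance ∝ its rate ∝ 1/√M, so d_HCl/d_NH₃ = √(M_NH₃/M_HCl) = √(17.03/36.46) = 0.6834.
With d_HCl + d_NH₃ = 1810 mm, d_NH₃ = 1810/(1 + 0.6834) = 1075 mm.
d_HCl = 1810 − 1075 = 735 mm.

735 mm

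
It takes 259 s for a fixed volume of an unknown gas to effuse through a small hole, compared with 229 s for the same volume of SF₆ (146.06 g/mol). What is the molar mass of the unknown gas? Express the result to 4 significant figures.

Using Graham's law: t_X/t_SF₆ = √(M_X/M_SF₆).
259/229 = 1.131 = √(M_X/146.06)
M_X = 146.06 × 1.131² = 146.06 × 1.279 = 186.8 g/mol

186.8 g/mol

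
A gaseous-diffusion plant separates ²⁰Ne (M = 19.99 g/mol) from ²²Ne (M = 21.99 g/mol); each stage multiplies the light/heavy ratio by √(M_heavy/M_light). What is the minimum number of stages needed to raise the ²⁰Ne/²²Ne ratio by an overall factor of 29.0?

With α = √(21.99/19.99) per stage, ln α = ½ ln(1.10005) = 0.04768.
Need α^N ≥ 29.0 ⇒ N ≥ ln(29.0) / ln α = 3.367 / 0.04768 = 70.63.
Minimum whole number of stages: N = 71.

71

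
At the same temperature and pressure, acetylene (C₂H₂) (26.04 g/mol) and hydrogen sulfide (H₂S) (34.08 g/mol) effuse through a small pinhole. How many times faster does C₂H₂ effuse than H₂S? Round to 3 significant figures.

1.14

Using Graham's law: rate_C₂H₂/rate_H₂S = √(M_H₂S/M_C₂H₂) = √(34.08/26.04) = √1.309 = 1.14.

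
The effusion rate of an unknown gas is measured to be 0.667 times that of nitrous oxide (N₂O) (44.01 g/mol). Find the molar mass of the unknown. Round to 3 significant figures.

98.9 g/mol

By Graham's law, rate_X/rate_N₂O = √(M_N₂O/M_X).
0.667 = √(44.01/M_X)
M_X = 44.01 / 0.667² = 44.01 / 0.4449 = 98.9 g/mol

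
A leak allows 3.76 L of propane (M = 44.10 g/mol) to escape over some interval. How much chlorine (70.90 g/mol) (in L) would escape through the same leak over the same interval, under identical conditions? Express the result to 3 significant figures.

2.97 L

Using Graham's law: rate_Cl₂/rate_C₃H₈ = √(M_C₃H₈/M_Cl₂) = √(44.10/70.90) = √0.6220 = 0.7887.
So the volume for Cl₂ is 3.76 × 0.7887 = 2.97 L.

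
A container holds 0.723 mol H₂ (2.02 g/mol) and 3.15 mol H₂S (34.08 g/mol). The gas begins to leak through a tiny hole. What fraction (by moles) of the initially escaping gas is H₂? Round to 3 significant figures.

Each component's effusion rate ∝ (its partial pressure)·(1/√M) ∝ n_i/√M_i.
So x_H₂ in the escaping gas = (n_H₂/√M_H₂) / Σ(n_i/√M_i)
= (0.723/√2.02) / (0.723/√2.02 + 3.15/√34.08) = 0.5087/(0.5087 + 0.5396) = 0.485.

0.485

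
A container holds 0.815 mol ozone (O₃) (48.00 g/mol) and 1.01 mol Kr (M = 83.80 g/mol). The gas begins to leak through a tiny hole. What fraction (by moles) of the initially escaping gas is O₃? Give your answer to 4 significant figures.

0.5160

The effusion rate of species i is ∝ p_i/√M_i ∝ n_i/√M_i.
x_O₃(eff) = (n_O₃/√M_O₃) / (n_O₃/√M_O₃ + n_Kr/√M_Kr)
= (0.815/√48.00) / (0.815/√48.00 + 1.01/√83.80) = 0.1176/(0.1176 + 0.1103) = 0.5160.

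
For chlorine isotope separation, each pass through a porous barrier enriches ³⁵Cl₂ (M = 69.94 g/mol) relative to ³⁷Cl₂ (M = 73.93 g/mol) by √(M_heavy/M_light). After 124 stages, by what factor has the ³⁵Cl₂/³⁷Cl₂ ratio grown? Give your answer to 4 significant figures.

31.18

Overall factor = α^124 with α = √(73.93/69.94), i.e. (73.93/69.94)^(124/2).
= 1.05705^62 = 31.18.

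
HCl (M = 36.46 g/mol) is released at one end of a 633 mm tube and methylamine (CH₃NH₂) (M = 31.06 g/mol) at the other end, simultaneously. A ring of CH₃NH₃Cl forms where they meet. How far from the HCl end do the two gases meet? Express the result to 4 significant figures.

303.8 mm

Distances travelled in equal time are proportional to diffusion rates, so d_HCl/d_CH₃NH₂ = √(M_CH₃NH₂/M_HCl) = √(31.06/36.46) = 0.9230.
With d_HCl + d_CH₃NH₂ = 633 mm, d_CH₃NH₂ = 633/(1 + 0.9230) = 329.2 mm.
d_HCl = 633 − 329.2 = 303.8 mm.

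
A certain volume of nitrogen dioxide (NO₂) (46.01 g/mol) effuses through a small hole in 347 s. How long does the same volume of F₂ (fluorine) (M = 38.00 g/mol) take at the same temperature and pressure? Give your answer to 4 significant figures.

Graham's law gives t_F₂/t_NO₂ = √(M_F₂/M_NO₂) = √(38.00/46.01) = √0.8259 = 0.9088.
So the time for F₂ is 347 × 0.9088 = 315.4 s.

315.4 s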